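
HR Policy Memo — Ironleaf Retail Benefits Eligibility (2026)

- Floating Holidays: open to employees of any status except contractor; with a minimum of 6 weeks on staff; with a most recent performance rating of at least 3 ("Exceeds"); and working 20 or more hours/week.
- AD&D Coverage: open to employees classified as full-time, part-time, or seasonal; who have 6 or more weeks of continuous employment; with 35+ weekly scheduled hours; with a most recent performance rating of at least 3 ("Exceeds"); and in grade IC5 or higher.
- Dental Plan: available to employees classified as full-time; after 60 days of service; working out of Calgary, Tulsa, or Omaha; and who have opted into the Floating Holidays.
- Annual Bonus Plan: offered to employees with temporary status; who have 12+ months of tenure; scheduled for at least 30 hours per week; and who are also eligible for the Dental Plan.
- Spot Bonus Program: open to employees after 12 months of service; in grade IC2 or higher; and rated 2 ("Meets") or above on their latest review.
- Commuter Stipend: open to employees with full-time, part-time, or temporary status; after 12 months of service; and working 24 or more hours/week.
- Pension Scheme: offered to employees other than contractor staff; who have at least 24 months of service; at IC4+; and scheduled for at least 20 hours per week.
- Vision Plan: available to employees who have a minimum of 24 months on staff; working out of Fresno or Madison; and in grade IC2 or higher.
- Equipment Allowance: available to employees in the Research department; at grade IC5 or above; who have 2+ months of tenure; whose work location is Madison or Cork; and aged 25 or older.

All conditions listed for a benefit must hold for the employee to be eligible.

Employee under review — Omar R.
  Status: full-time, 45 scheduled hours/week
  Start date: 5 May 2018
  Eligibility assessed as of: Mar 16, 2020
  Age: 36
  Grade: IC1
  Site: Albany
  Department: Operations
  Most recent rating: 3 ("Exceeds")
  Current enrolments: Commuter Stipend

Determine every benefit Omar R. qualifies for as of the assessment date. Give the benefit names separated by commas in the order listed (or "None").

Service from 5 May 2018 to Mar 16, 2020: 681 days.
Floating Holidays — status full-time ✓ (not excluded); service 681 days ≥ 6 weeks (≈42 days) ✓; rating 3 ≥ 3 ✓; 45 hrs/wk ≥ 20 ✓ → eligible.
AD&D Coverage — status full-time ✓; service 681 days ≥ 6 weeks (≈42 days) ✓; 45 hrs/wk ≥ 35 ✓; rating 3 ≥ 3 ✓; grade IC1 < IC5 ✗ → not eligible.
Dental Plan — status full-time ✓; service 681 days ≥ 60 days ✓; site Albany ✗ (not Calgary, Tulsa, or Omaha) → not eligible.
Annual Bonus Plan — status full-time ✗ (requires temporary) → not eligible.
Spot Bonus Program — service 681 days ≥ 12 months (≈360 days) ✓; grade IC1 < IC2 ✗ → not eligible.
Commuter Stipend — status full-time ✓; service 681 days ≥ 12 months (≈360 days) ✓; 45 hrs/wk ≥ 24 ✓ → eligible.
Pension Scheme — status full-time ✓ (not excluded); service 681 days < 24 months (≈720 days) ✗ → not eligible.
Vision Plan — service 681 days < 24 months (≈720 days) ✗ → not eligible.
Equipment Allowance — dept Operations ✗ → not eligible.

Floating Holidays, Commuter Stipend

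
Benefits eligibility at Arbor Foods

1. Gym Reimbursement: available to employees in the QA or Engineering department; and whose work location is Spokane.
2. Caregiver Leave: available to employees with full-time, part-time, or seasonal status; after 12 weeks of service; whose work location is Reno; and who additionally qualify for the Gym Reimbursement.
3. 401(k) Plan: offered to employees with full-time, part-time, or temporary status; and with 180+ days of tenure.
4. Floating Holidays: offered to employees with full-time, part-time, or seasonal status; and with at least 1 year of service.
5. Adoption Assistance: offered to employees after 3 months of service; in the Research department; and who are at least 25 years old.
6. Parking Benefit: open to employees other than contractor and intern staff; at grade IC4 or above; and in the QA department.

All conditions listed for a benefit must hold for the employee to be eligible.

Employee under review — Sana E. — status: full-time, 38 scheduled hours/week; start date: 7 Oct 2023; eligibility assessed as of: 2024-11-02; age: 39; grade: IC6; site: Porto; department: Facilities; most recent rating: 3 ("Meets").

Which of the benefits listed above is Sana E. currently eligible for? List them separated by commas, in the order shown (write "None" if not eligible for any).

401(k) Plan, Floating Holidays

Service from 7 Oct 2023 to 2024-11-02: 392 days.
Gym Reimbursement — dept Facilities ✗ → not eligible.
Caregiver Leave — status full-time ✓; service 392 days ≥ 12 weeks (≈84 days) ✓; site Porto ✗ (not Reno) → not eligible.
401(k) Plan — status full-time ✓; service 392 days ≥ 180 days ✓ → eligible.
Floating Holidays — status full-time ✓; service 392 days ≥ 1 year (≈365 days) ✓ → eligible.
Adoption Assistance — service 392 days ≥ 3 months (≈90 days) ✓; dept Facilities ✗ → not eligible.
Parking Benefit — status full-time ✓ (not excluded); grade IC6 ≥ IC4 ✓; dept Facilities ✗ → not eligible.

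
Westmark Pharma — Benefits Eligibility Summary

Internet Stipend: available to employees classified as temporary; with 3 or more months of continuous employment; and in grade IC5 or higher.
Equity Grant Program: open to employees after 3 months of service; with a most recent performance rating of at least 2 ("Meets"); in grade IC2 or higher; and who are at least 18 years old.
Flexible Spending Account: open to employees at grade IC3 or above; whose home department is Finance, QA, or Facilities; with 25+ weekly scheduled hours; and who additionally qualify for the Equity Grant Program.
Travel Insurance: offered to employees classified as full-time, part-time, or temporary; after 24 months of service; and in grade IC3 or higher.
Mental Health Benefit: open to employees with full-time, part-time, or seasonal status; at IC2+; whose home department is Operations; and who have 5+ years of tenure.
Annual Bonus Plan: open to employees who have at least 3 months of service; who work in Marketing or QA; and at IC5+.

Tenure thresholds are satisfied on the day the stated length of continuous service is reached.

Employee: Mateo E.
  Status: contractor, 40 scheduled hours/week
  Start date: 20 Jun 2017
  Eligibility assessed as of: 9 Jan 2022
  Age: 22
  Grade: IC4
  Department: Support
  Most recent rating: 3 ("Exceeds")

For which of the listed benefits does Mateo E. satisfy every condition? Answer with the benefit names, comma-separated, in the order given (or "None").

Service from 20 Jun 2017 to 9 Jan 2022: 1664 days.
Internet Stipend — status contractor ✗ (requires temporary) → not eligible.
Equity Grant Program — service 1664 days ≥ 3 months (≈90 days) ✓; rating 3 ≥ 2 ✓; grade IC4 ≥ IC2 ✓; age 22 ≥ 18 ✓ → eligible.
Flexible Spending Account — grade IC4 ≥ IC3 ✓; dept Support ✗ → not eligible.
Travel Insurance — status contractor ✗ (requires full-time, part-time, or temporary) → not eligible.
Mental Health Benefit — status contractor ✗ (requires full-time, part-time, or seasonal) → not eligible.
Annual Bonus Plan — service 1664 days ≥ 3 months (≈90 days) ✓; dept Support ✗ → not eligible.

Equity Grant Program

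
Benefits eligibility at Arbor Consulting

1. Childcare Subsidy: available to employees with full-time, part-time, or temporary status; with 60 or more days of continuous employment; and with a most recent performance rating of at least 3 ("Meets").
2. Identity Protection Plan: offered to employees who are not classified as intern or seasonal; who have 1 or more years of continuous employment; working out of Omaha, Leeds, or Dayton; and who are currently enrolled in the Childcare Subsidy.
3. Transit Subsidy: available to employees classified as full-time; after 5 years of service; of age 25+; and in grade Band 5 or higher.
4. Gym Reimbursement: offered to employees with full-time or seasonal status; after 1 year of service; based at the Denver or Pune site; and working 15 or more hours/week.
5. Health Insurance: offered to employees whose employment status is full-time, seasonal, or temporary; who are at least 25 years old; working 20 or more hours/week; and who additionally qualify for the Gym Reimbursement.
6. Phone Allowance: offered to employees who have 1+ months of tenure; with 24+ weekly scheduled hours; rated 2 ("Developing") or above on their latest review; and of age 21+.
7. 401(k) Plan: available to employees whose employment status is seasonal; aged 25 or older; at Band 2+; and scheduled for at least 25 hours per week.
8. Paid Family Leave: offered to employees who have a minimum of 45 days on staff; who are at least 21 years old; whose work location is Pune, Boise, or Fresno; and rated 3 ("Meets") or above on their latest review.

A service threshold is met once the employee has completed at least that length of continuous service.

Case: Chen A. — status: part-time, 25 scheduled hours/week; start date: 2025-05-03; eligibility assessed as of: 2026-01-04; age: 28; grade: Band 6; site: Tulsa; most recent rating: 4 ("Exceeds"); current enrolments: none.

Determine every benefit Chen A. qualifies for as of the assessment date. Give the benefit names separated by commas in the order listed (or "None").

Service from 2025-05-03 to 2026-01-04: 246 days.
Childcare Subsidy — status part-time ✓; service 246 days ≥ 60 days ✓; rating 4 ≥ 3 ✓ → eligible.
Identity Protection Plan — status part-time ✓ (not excluded); service 246 days < 1 year (≈365 days) ✗ → not eligible.
Transit Subsidy — status part-time ✗ (requires full-time) → not eligible.
Gym Reimbursement — status part-time ✗ (requires full-time or seasonal) → not eligible.
Health Insurance — status part-time ✗ (requires full-time, seasonal, or temporary) → not eligible.
Phone Allowance — service 246 days ≥ 1 month (≈30 days) ✓; 25 hrs/wk ≥ 24 ✓; rating 4 ≥ 2 ✓; age 28 ≥ 21 ✓ → eligible.
401(k) Plan — status part-time ✗ (requires seasonal) → not eligible.
Paid Family Leave — service 246 days ≥ 45 days ✓; age 28 ≥ 21 ✓; site Tulsa ✗ (not Pune, Boise, or Fresno) → not eligible.

Childcare Subsidy, Phone Allowance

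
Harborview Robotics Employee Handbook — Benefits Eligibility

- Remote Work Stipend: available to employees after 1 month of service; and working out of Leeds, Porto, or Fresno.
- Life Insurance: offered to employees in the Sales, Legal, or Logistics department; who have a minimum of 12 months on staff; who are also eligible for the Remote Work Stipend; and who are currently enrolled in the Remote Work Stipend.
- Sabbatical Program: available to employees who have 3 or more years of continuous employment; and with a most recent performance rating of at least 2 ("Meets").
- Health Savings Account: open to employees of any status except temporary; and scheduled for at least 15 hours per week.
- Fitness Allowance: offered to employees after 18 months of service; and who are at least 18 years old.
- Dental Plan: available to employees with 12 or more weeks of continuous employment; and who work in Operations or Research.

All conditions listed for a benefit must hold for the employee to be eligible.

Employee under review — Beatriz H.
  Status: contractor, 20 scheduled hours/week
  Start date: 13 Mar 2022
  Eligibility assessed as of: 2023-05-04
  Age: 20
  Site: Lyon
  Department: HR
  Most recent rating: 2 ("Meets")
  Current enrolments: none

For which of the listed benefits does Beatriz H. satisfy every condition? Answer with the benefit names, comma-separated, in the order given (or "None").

Health Savings Account

Service from 13 Mar 2022 to 2023-05-04: 417 days.
Remote Work Stipend — service 417 days ≥ 1 month (≈30 days) ✓; site Lyon ✗ (not Leeds, Porto, or Fresno) → not eligible.
Life Insurance — dept HR ✗ → not eligible.
Sabbatical Program — service 417 days < 3 years (≈1095 days) ✗ → not eligible.
Health Savings Account — status contractor ✓ (not excluded); 20 hrs/wk ≥ 15 ✓ → eligible.
Fitness Allowance — service 417 days < 18 months (≈540 days) ✗ → not eligible.
Dental Plan — service 417 days ≥ 12 weeks (≈84 days) ✓; dept HR ✗ → not eligible.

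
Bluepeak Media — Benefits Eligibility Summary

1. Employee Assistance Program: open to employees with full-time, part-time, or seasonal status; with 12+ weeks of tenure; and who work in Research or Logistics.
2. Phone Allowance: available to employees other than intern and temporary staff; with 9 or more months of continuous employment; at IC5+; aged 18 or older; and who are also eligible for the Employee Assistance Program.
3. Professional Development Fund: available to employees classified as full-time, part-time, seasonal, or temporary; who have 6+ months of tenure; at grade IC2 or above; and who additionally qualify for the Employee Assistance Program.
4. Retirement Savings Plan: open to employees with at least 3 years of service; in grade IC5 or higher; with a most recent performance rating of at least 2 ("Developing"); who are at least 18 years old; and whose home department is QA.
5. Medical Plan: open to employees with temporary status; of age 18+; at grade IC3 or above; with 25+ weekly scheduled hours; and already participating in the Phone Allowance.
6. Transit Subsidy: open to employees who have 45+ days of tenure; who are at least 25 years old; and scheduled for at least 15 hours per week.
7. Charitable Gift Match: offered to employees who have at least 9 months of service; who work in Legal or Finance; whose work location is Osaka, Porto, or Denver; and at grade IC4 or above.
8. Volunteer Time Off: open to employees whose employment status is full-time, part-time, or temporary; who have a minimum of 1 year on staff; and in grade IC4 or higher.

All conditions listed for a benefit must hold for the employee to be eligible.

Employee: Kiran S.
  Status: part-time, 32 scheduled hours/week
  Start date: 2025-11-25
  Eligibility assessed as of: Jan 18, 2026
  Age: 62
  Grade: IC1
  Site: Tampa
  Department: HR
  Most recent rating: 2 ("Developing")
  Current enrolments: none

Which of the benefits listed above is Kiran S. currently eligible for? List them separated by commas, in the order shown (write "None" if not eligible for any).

Service from 2025-11-25 to Jan 18, 2026: 54 days.
Employee Assistance Program — status part-time ✓; service 54 days < 12 weeks (≈84 days) ✗ → not eligible.
Phone Allowance — status part-time ✓ (not excluded); service 54 days < 9 months (≈270 days) ✗ → not eligible.
Professional Development Fund — status part-time ✓; service 54 days < 6 months (≈180 days) ✗ → not eligible.
Retirement Savings Plan — service 54 days < 3 years (≈1095 days) ✗ → not eligible.
Medical Plan — status part-time ✗ (requires temporary) → not eligible.
Transit Subsidy — service 54 days ≥ 45 days ✓; age 62 ≥ 25 ✓; 32 hrs/wk ≥ 15 ✓ → eligible.
Charitable Gift Match — service 54 days < 9 months (≈270 days) ✗ → not eligible.
Volunteer Time Off — status part-time ✓; service 54 days < 1 year (≈365 days) ✗ → not eligible.

Transit Subsidy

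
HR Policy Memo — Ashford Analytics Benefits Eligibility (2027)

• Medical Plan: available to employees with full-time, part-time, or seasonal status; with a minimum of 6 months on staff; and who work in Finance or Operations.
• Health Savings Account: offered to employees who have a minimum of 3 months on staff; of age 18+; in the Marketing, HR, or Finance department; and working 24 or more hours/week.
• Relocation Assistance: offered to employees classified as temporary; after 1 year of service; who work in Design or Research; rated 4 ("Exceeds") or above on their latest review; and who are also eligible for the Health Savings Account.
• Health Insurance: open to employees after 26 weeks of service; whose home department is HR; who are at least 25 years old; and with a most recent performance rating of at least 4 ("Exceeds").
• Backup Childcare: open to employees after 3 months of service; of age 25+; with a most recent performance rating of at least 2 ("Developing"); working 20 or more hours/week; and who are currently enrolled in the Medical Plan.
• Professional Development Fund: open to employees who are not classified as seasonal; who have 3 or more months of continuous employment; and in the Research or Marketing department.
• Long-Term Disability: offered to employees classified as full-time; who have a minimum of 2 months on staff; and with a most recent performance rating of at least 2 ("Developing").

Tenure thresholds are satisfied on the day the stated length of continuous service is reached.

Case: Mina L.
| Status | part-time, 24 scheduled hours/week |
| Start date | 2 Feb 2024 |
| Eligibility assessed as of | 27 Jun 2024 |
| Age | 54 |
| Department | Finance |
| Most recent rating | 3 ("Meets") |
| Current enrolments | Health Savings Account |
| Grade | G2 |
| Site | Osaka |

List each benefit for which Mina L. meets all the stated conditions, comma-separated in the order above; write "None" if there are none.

Service from 2 Feb 2024 to 27 Jun 2024: 146 days.
Medical Plan — status part-time ✓; service 146 days < 6 months (≈180 days) ✗ → not eligible.
Health Savings Account — service 146 days ≥ 3 months (≈90 days) ✓; age 54 ≥ 18 ✓; dept Finance ✓; 24 hrs/wk ≥ 24 ✓ → eligible.
Relocation Assistance — status part-time ✗ (requires temporary) → not eligible.
Health Insurance — service 146 days < 26 weeks (≈182 days) ✗ → not eligible.
Backup Childcare — service 146 days ≥ 3 months (≈90 days) ✓; age 54 ≥ 25 ✓; rating 3 ≥ 2 ✓; 24 hrs/wk ≥ 20 ✓; not enrolled in Medical Plan ✗ → not eligible.
Professional Development Fund — status part-time ✓ (not excluded); service 146 days ≥ 3 months (≈90 days) ✓; dept Finance ✗ → not eligible.
Long-Term Disability — status part-time ✗ (requires full-time) → not eligible.

Health Savings Account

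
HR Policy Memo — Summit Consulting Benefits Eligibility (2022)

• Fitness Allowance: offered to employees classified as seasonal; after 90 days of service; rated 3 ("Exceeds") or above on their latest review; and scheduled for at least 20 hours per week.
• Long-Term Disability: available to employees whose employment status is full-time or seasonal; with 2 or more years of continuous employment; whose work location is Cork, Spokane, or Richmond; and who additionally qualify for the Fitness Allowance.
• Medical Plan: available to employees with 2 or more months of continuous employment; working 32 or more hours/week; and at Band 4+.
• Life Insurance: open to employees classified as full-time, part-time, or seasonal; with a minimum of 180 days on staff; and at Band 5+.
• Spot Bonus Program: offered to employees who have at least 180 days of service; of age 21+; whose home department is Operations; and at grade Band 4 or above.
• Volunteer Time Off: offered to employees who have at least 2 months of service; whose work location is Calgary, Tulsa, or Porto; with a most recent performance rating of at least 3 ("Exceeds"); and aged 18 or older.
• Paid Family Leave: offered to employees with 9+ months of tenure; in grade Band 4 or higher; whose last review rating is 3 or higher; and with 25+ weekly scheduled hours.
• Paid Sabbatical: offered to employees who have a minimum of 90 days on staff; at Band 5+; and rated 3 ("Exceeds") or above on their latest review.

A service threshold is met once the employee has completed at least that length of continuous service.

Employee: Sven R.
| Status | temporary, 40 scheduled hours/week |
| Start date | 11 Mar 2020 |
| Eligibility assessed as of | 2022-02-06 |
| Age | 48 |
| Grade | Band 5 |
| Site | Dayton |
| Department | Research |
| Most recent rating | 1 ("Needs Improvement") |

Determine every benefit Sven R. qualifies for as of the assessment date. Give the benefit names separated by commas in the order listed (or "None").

Service from 11 Mar 2020 to 2022-02-06: 697 days.
Fitness Allowance — status temporary ✗ (requires seasonal) → not eligible.
Long-Term Disability — status temporary ✗ (requires full-time or seasonal) → not eligible.
Medical Plan — service 697 days ≥ 2 months (≈60 days) ✓; 40 hrs/wk ≥ 32 ✓; grade Band 5 ≥ Band 4 ✓ → eligible.
Life Insurance — status temporary ✗ (requires full-time, part-time, or seasonal) → not eligible.
Spot Bonus Program — service 697 days ≥ 180 days ✓; age 48 ≥ 21 ✓; dept Research ✗ → not eligible.
Volunteer Time Off — service 697 days ≥ 2 months (≈60 days) ✓; site Dayton ✗ (not Calgary, Tulsa, or Porto) → not eligible.
Paid Family Leave — service 697 days ≥ 9 months (≈270 days) ✓; grade Band 5 ≥ Band 4 ✓; rating 1 < 3 ✗ → not eligible.
Paid Sabbatical — service 697 days ≥ 90 days ✓; grade Band 5 ≥ Band 5 ✓; rating 1 < 3 ✗ → not eligible.

Medical Plan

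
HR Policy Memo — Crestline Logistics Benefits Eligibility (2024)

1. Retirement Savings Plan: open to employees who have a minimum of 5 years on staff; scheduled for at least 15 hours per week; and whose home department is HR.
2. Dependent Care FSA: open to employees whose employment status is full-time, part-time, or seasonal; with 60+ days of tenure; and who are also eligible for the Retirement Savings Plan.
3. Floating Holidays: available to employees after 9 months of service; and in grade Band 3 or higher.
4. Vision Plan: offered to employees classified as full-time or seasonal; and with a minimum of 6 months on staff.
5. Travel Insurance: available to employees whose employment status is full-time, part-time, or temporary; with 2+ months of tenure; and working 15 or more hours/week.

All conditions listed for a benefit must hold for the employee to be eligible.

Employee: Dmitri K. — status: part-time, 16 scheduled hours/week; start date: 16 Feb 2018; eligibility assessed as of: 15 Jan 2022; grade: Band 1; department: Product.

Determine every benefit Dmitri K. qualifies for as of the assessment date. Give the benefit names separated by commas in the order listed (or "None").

Service from 16 Feb 2018 to 15 Jan 2022: 1429 days.
Retirement Savings Plan — service 1429 days < 5 years (≈1825 days) ✗ → not eligible.
Dependent Care FSA — status part-time ✓; service 1429 days ≥ 60 days ✓; not eligible for Retirement Savings Plan ✗ → not eligible.
Floating Holidays — service 1429 days ≥ 9 months (≈270 days) ✓; grade Band 1 < Band 3 ✗ → not eligible.
Vision Plan — status part-time ✗ (requires full-time or seasonal) → not eligible.
Travel Insurance — status part-time ✓; service 1429 days ≥ 2 months (≈60 days) ✓; 16 hrs/wk ≥ 15 ✓ → eligible.

Travel Insurance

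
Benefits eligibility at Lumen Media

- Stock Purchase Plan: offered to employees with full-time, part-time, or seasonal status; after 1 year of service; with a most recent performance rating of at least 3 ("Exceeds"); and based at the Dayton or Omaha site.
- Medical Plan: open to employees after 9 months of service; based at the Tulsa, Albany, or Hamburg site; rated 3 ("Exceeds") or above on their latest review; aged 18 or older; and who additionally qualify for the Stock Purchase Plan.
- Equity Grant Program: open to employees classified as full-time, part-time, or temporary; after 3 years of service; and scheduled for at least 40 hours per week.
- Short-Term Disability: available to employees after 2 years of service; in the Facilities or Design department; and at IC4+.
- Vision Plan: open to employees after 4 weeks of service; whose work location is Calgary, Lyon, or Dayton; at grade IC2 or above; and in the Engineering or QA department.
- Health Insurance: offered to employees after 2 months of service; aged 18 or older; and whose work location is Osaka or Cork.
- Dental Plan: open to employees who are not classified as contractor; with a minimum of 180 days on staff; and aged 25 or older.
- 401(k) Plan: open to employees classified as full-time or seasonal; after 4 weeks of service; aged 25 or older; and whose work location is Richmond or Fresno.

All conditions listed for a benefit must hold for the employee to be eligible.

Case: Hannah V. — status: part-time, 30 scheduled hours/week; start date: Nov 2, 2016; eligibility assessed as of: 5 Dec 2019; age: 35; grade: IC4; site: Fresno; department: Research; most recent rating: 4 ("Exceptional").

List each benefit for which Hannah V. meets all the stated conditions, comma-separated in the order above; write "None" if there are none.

Service from Nov 2, 2016 to 5 Dec 2019: 1128 days.
Stock Purchase Plan — status part-time ✓; service 1128 days ≥ 1 year (≈365 days) ✓; rating 4 ≥ 3 ✓; site Fresno ✗ (not Dayton or Omaha) → not eligible.
Medical Plan — service 1128 days ≥ 9 months (≈270 days) ✓; site Fresno ✗ (not Tulsa, Albany, or Hamburg) → not eligible.
Equity Grant Program — status part-time ✓; service 1128 days ≥ 3 years (≈1095 days) ✓; 30 hrs/wk < 40 ✗ → not eligible.
Short-Term Disability — service 1128 days ≥ 2 years (≈730 days) ✓; dept Research ✗ → not eligible.
Vision Plan — service 1128 days ≥ 4 weeks (≈28 days) ✓; site Fresno ✗ (not Calgary, Lyon, or Dayton) → not eligible.
Health Insurance — service 1128 days ≥ 2 months (≈60 days) ✓; age 35 ≥ 18 ✓; site Fresno ✗ (not Osaka or Cork) → not eligible.
Dental Plan — status part-time ✓ (not excluded); service 1128 days ≥ 180 days ✓; age 35 ≥ 25 ✓ → eligible.
401(k) Plan — status part-time ✗ (requires full-time or seasonal) → not eligible.

Dental Plan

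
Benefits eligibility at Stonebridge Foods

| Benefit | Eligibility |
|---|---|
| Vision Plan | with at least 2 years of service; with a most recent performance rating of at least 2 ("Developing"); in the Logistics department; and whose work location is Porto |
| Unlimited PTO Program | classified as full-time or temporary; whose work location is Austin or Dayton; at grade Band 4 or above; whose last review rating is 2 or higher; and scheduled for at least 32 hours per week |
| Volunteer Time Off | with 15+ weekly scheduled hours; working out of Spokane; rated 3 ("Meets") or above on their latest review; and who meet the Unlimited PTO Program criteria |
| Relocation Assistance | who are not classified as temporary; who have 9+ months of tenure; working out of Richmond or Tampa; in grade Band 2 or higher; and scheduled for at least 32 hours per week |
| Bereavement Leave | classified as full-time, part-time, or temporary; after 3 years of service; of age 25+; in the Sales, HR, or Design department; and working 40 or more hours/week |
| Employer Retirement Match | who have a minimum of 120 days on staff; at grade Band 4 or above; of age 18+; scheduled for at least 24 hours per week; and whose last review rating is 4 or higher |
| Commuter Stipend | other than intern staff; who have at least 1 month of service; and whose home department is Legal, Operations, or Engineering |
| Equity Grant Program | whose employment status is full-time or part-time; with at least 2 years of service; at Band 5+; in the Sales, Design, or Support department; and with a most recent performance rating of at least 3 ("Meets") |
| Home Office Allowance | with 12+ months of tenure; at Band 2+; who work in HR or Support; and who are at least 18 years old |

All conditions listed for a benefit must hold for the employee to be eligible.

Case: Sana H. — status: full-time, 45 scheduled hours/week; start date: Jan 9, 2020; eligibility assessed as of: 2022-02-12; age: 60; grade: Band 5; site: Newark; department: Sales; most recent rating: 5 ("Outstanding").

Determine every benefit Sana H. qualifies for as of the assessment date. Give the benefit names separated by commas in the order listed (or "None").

Employer Retirement Match, Equity Grant Program

Service from Jan 9, 2020 to 2022-02-12: 765 days.
Vision Plan — service 765 days ≥ 2 years (≈730 days) ✓; rating 5 ≥ 2 ✓; dept Sales ✗ → not eligible.
Unlimited PTO Program — status full-time ✓; site Newark ✗ (not Austin or Dayton) → not eligible.
Volunteer Time Off — 45 hrs/wk ≥ 15 ✓; site Newark ✗ (not Spokane) → not eligible.
Relocation Assistance — status full-time ✓ (not excluded); service 765 days ≥ 9 months (≈270 days) ✓; site Newark ✗ (not Richmond or Tampa) → not eligible.
Bereavement Leave — status full-time ✓; service 765 days < 3 years (≈1095 days) ✗ → not eligible.
Employer Retirement Match — service 765 days ≥ 120 days ✓; grade Band 5 ≥ Band 4 ✓; age 60 ≥ 18 ✓; 45 hrs/wk ≥ 24 ✓; rating 5 ≥ 4 ✓ → eligible.
Commuter Stipend — status full-time ✓ (not excluded); service 765 days ≥ 1 month (≈30 days) ✓; dept Sales ✗ → not eligible.
Equity Grant Program — status full-time ✓; service 765 days ≥ 2 years (≈730 days) ✓; grade Band 5 ≥ Band 5 ✓; dept Sales ✓; rating 5 ≥ 3 ✓ → eligible.
Home Office Allowance — service 765 days ≥ 12 months (≈360 days) ✓; grade Band 5 ≥ Band 2 ✓; dept Sales ✗ → not eligible.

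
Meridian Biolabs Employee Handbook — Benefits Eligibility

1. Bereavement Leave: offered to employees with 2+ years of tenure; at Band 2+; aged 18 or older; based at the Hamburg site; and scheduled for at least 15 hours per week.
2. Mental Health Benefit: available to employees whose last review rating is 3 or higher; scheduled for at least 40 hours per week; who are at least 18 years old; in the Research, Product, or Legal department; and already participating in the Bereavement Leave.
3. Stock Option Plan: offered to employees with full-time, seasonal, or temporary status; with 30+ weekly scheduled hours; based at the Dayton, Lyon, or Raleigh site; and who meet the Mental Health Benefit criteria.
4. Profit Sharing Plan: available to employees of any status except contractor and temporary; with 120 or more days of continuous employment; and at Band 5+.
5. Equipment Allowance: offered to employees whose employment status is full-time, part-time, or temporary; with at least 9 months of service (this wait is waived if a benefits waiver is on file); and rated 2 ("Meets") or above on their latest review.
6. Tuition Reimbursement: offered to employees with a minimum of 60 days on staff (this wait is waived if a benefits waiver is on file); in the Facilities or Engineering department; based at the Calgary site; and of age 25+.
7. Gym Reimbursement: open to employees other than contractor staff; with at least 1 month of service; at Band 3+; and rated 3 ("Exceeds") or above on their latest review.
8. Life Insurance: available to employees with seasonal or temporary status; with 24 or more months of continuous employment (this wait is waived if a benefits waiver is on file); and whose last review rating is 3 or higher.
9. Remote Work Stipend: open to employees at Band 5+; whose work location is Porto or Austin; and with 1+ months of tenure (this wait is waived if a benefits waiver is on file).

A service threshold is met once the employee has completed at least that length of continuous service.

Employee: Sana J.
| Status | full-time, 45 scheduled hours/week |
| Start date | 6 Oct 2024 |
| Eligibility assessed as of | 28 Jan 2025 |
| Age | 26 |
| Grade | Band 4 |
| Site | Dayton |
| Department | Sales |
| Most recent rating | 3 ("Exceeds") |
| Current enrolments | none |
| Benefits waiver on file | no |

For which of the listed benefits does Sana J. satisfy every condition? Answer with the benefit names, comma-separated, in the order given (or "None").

Gym Reimbursement

Service from 6 Oct 2024 to 28 Jan 2025: 114 days.
Bereavement Leave — service 114 days < 2 years (≈730 days) ✗ → not eligible.
Mental Health Benefit — rating 3 ≥ 3 ✓; 45 hrs/wk ≥ 40 ✓; age 26 ≥ 18 ✓; dept Sales ✗ → not eligible.
Stock Option Plan — status full-time ✓; 45 hrs/wk ≥ 30 ✓; site Dayton ✓; not eligible for Mental Health Benefit ✗ → not eligible.
Profit Sharing Plan — status full-time ✓ (not excluded); service 114 days < 120 days ✗ → not eligible.
Equipment Allowance — status full-time ✓; no waiver, service 114 days < 9 months (≈270 days) ✗ → not eligible.
Tuition Reimbursement — no waiver, service 114 days ≥ 60 days ✓; dept Sales ✗ → not eligible.
Gym Reimbursement — status full-time ✓ (not excluded); service 114 days ≥ 1 month (≈30 days) ✓; grade Band 4 ≥ Band 3 ✓; rating 3 ≥ 3 ✓ → eligible.
Life Insurance — status full-time ✗ (requires seasonal or temporary) → not eligible.
Remote Work Stipend — grade Band 4 < Band 5 ✗ → not eligible.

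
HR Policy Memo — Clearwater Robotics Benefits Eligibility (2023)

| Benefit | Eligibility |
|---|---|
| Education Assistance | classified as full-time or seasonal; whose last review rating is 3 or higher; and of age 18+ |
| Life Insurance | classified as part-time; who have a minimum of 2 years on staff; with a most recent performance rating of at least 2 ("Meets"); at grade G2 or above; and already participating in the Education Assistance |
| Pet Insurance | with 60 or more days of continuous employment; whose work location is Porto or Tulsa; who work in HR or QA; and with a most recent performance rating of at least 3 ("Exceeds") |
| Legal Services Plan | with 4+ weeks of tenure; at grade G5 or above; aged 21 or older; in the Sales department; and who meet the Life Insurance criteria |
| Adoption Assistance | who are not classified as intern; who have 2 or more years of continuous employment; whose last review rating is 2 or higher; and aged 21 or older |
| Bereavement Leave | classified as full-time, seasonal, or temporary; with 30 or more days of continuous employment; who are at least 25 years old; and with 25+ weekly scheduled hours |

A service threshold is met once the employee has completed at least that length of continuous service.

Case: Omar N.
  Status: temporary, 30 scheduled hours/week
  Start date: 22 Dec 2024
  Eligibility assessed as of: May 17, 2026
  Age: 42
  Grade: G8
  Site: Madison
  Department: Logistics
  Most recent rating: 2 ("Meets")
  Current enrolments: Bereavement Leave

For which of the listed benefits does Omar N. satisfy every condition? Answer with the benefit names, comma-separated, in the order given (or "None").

Service from 22 Dec 2024 to May 17, 2026: 511 days.
Education Assistance — status temporary ✗ (requires full-time or seasonal) → not eligible.
Life Insurance — status temporary ✗ (requires part-time) → not eligible.
Pet Insurance — service 511 days ≥ 60 days ✓; site Madison ✗ (not Porto or Tulsa) → not eligible.
Legal Services Plan — service 511 days ≥ 4 weeks (≈28 days) ✓; grade G8 ≥ G5 ✓; age 42 ≥ 21 ✓; dept Logistics ✗ → not eligible.
Adoption Assistance — status temporary ✓ (not excluded); service 511 days < 2 years (≈730 days) ✗ → not eligible.
Bereavement Leave — status temporary ✓; service 511 days ≥ 30 days ✓; age 42 ≥ 25 ✓; 30 hrs/wk ≥ 25 ✓ → eligible.

Bereavement Leave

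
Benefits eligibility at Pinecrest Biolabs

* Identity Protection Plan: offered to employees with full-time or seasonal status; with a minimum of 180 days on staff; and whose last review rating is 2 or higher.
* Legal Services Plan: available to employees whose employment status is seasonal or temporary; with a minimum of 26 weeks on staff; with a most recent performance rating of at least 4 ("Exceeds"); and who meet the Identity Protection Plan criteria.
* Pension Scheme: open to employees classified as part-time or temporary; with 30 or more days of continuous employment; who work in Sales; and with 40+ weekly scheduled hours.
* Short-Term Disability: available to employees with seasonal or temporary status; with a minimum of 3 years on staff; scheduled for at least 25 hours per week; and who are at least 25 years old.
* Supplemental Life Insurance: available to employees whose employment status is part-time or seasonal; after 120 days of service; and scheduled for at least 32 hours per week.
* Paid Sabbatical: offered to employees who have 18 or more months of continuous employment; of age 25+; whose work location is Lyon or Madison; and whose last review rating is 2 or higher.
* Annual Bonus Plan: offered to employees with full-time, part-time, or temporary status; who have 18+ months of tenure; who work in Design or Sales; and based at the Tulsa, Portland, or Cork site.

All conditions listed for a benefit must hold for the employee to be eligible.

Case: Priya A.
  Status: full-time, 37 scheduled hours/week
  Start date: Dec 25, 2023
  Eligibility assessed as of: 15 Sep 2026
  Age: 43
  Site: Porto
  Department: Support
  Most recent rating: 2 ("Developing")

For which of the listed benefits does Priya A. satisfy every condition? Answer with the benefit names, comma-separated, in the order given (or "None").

Service from Dec 25, 2023 to 15 Sep 2026: 995 days.
Identity Protection Plan — status full-time ✓; service 995 days ≥ 180 days ✓; rating 2 ≥ 2 ✓ → eligible.
Legal Services Plan — status full-time ✗ (requires seasonal or temporary) → not eligible.
Pension Scheme — status full-time ✗ (requires part-time or temporary) → not eligible.
Short-Term Disability — status full-time ✗ (requires seasonal or temporary) → not eligible.
Supplemental Life Insurance — status full-time ✗ (requires part-time or seasonal) → not eligible.
Paid Sabbatical — service 995 days ≥ 18 months (≈540 days) ✓; age 43 ≥ 25 ✓; site Porto ✗ (not Lyon or Madison) → not eligible.
Annual Bonus Plan — status full-time ✓; service 995 days ≥ 18 months (≈540 days) ✓; dept Support ✗ → not eligible.

Identity Protection Plan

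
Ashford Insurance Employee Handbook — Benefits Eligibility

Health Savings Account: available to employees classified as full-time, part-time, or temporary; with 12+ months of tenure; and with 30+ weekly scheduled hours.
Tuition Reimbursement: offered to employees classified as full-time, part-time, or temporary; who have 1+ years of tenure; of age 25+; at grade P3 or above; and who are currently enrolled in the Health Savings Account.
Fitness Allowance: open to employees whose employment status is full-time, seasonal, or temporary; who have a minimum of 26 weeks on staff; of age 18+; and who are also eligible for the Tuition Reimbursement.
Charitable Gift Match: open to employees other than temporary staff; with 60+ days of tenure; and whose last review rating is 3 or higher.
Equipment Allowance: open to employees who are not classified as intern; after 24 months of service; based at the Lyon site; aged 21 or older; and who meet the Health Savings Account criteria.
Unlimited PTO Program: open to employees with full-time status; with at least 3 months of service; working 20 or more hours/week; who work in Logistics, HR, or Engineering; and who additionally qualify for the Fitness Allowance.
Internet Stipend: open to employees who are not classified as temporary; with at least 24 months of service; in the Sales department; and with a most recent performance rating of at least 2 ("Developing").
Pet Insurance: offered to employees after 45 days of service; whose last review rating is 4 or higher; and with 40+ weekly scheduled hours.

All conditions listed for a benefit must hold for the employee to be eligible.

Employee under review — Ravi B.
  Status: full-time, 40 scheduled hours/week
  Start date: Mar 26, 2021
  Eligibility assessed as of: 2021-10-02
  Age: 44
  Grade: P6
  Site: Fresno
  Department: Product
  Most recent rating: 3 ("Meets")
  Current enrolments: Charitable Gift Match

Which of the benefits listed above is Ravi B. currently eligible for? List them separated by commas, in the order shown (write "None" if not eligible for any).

Charitable Gift Match

Service from Mar 26, 2021 to 2021-10-02: 190 days.
Health Savings Account — status full-time ✓; service 190 days < 12 months (≈360 days) ✗ → not eligible.
Tuition Reimbursement — status full-time ✓; service 190 days < 1 year (≈365 days) ✗ → not eligible.
Fitness Allowance — status full-time ✓; service 190 days ≥ 26 weeks (≈182 days) ✓; age 44 ≥ 18 ✓; not eligible for Tuition Reimbursement ✗ → not eligible.
Charitable Gift Match — status full-time ✓ (not excluded); service 190 days ≥ 60 days ✓; rating 3 ≥ 3 ✓ → eligible.
Equipment Allowance — status full-time ✓ (not excluded); service 190 days < 24 months (≈720 days) ✗ → not eligible.
Unlimited PTO Program — status full-time ✓; service 190 days ≥ 3 months (≈90 days) ✓; 40 hrs/wk ≥ 20 ✓; dept Product ✗ → not eligible.
Internet Stipend — status full-time ✓ (not excluded); service 190 days < 24 months (≈720 days) ✗ → not eligible.
Pet Insurance — service 190 days ≥ 45 days ✓; rating 3 < 4 ✗ → not eligible.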